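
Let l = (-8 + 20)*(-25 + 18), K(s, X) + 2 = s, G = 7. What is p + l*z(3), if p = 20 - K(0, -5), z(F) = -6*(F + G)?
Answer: 5062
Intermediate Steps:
K(s, X) = -2 + s
z(F) = -42 - 6*F (z(F) = -6*(F + 7) = -6*(7 + F) = -42 - 6*F)
l = -84 (l = 12*(-7) = -84)
p = 22 (p = 20 - (-2 + 0) = 20 - 1*(-2) = 20 + 2 = 22)
p + l*z(3) = 22 - 84*(-42 - 6*3) = 22 - 84*(-42 - 18) = 22 - 84*(-60) = 22 + 5040 = 5062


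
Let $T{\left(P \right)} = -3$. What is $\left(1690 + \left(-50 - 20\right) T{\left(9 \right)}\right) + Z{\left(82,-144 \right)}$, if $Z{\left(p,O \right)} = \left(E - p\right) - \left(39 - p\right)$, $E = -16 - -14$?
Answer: $1859$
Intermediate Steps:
$E = -2$ ($E = -16 + 14 = -2$)
$Z{\left(p,O \right)} = -41$ ($Z{\left(p,O \right)} = \left(-2 - p\right) - \left(39 - p\right) = \left(-2 - p\right) + \left(-39 + p\right) = -41$)
$\left(1690 + \left(-50 - 20\right) T{\left(9 \right)}\right) + Z{\left(82,-144 \right)} = \left(1690 + \left(-50 - 20\right) \left(-3\right)\right) - 41 = \left(1690 - -210\right) - 41 = \left(1690 + 210\right) - 41 = 1900 - 41 = 1859$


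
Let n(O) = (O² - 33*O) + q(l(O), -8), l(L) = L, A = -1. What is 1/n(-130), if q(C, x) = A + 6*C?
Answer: 1/20409 ≈ 4.8998e-5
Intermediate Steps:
q(C, x) = -1 + 6*C
n(O) = -1 + O² - 27*O (n(O) = (O² - 33*O) + (-1 + 6*O) = -1 + O² - 27*O)
1/n(-130) = 1/(-1 + (-130)² - 27*(-130)) = 1/(-1 + 16900 + 3510) = 1/20409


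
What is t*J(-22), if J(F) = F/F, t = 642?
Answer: 642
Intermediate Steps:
J(F) = 1
t*J(-22) = 642*1 = 642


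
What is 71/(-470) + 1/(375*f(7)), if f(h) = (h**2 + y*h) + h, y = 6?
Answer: -130439/863625 ≈ -0.15104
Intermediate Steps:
f(h) = h**2 + 7*h (f(h) = (h**2 + 6*h) + h = h**2 + 7*h)
71/(-470) + 1/(375*f(7)) = 71/(-470) + 1/(375*((7*(7 + 7)))) = -1/470*71 + 1/(375*((7*14))) = -71/470 + (1/375)/98 = -71/470 + (1/375)*(1/98) = -71/470 + 1/36750 = -130439/863625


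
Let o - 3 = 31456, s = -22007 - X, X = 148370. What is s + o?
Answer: -138918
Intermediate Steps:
s = -170377 (s = -22007 - 1*148370 = -22007 - 148370 = -170377)
o = 31459 (o = 3 + 31456 = 31459)
s + o = -170377 + 31459 = -138918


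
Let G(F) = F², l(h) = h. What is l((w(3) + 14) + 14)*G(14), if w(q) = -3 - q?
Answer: 4312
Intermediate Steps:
l((w(3) + 14) + 14)*G(14) = (((-3 - 1*3) + 14) + 14)*14² = (((-3 - 3) + 14) + 14)*196 = ((-6 + 14) + 14)*196 = (8 + 14)*196 = 22*196 = 4312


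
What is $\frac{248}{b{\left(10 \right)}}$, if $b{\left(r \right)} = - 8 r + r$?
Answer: $- \frac{124}{35} \approx -3.5429$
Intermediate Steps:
$b{\left(r \right)} = - 7 r$
$\frac{248}{b{\left(10 \right)}} = \frac{248}{\left(-7\right) 10} = \frac{248}{-70} = 248 \left(- \frac{1}{70}\right) = - \frac{124}{35}$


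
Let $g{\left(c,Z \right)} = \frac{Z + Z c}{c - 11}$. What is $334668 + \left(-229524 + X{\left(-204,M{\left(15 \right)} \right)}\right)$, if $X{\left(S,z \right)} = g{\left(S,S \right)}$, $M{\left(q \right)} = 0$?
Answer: $\frac{22564548}{215} \approx 1.0495 \cdot 10^{5}$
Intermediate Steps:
$g{\left(c,Z \right)} = \frac{Z + Z c}{-11 + c}$
$X{\left(S,z \right)} = \frac{S \left(1 + S\right)}{-11 + S}$
$334668 + \left(-229524 + X{\left(-204,M{\left(15 \right)} \right)}\right) = 334668 - \left(229524 + \frac{204 \left(1 - 204\right)}{-11 - 204}\right) = 334668 - \left(229524 + 204 \frac{1}{-215} \left(-203\right)\right) = 334668 - \left(229524 - - \frac{41412}{215}\right) = 334668 - \frac{49389072}{215} = \frac{22564548}{215}$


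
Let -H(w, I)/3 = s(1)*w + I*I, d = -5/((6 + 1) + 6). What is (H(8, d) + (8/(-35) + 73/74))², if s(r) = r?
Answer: 107485947856849/191590044100 ≈ 561.02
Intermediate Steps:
d = -5/13 (d = -5/(7 + 6) = -5/13 ≈ -0.38462)
H(w, I) = -3*w - 3*I² (H(w, I) = -3*(1*w + I*I) = -3*(w + I²) = -3*w - 3*I²)
(H(8, d) + (8/(-35) + 73/74))² = ((-3*8 - 3*(-5/13)²) + (8/(-35) + 73/74))² = ((-24 - 3*25/169) + (8*(-1/35) + 73*(1/74)))² = ((-24 - 75/169) + (-8/35 + 73/74))² = (-4131/169 + 1963/2590)² = (-10367543/437710)² = 107485947856849/191590044100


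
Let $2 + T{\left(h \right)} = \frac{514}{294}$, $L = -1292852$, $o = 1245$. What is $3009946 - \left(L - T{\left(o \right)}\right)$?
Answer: $\frac{632511269}{147} \approx 4.3028 \cdot 10^{6}$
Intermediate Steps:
$T{\left(h \right)} = - \frac{37}{147}$ ($T{\left(h \right)} = -2 + \frac{514}{294} = -2 + 514 \cdot \frac{1}{294} = -2 + \frac{257}{147} = - \frac{37}{147}$)
$3009946 - \left(L - T{\left(o \right)}\right) = 3009946 - - \frac{190049207}{147} = 3009946 + \left(- \frac{37}{147} + 1292852\right) = 3009946 + \frac{190049207}{147} = \frac{632511269}{147}$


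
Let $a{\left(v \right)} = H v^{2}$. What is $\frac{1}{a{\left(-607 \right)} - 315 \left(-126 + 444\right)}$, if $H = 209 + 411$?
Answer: $\frac{1}{228338210} \approx 4.3795 \cdot 10^{-9}$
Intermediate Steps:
$H = 620$
$a{\left(v \right)} = 620 v^{2}$
$\frac{1}{a{\left(-607 \right)} - 315 \left(-126 + 444\right)} = \frac{1}{620 \left(-607\right)^{2} - 315 \left(-126 + 444\right)} = \frac{1}{620 \cdot 368449 - 100170} = \frac{1}{228438380 - 100170} = \frac{1}{228338210}$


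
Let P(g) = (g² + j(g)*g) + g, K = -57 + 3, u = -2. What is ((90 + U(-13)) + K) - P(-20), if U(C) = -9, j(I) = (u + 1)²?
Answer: -333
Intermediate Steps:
j(I) = 1 (j(I) = (-2 + 1)² = (-1)² = 1)
K = -54
P(g) = g² + 2*g (P(g) = (g² + 1*g) + g = (g² + g) + g = (g + g²) + g = g² + 2*g)
((90 + U(-13)) + K) - P(-20) = ((90 - 9) - 54) - (-20)*(2 - 20) = (81 - 54) - (-20)*(-18) = 27 - 1*360 = 27 - 360 = -333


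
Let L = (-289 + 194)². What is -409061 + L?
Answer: -400036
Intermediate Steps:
L = 9025 (L = (-95)² = 9025)
-409061 + L = -409061 + 9025 = -400036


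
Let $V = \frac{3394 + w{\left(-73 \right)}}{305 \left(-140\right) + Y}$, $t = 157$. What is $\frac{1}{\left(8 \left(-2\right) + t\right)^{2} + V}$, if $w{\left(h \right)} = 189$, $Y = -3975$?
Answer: $\frac{46675}{927942092} \approx 5.0299 \cdot 10^{-5}$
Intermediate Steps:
$V = - \frac{3583}{46675}$ ($V = \frac{3394 + 189}{305 \left(-140\right) - 3975} = \frac{3583}{-42700 - 3975} = \frac{3583}{-46675} = 3583 \left(- \frac{1}{46675}\right) = - \frac{3583}{46675} \approx -0.076765$)
$\frac{1}{\left(8 \left(-2\right) + t\right)^{2} + V} = \frac{1}{\left(8 \left(-2\right) + 157\right)^{2} - \frac{3583}{46675}} = \frac{1}{\left(-16 + 157\right)^{2} - \frac{3583}{46675}} = \frac{1}{141^{2} - \frac{3583}{46675}} = \frac{1}{19881 - \frac{3583}{46675}} = \frac{1}{\frac{927942092}{46675}} = \frac{46675}{927942092}$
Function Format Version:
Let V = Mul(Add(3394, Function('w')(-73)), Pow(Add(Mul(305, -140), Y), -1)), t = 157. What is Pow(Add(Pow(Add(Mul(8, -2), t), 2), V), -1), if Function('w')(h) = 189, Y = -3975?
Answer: Rational(46675, 927942092) ≈ 5.0299e-5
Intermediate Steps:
V = Rational(-3583, 46675) (V = Mul(Add(3394, 189), Pow(Add(Mul(305, -140), -3975), -1)) = Mul(3583, Pow(Add(-42700, -3975), -1)) = Mul(3583, Pow(-46675, -1)) = Mul(3583, Rational(-1, 46675)) = Rational(-3583, 46675) ≈ -0.076765)
Pow(Add(Pow(Add(Mul(8, -2), t), 2), V), -1) = Pow(Add(Pow(Add(Mul(8, -2), 157), 2), Rational(-3583, 46675)), -1) = Pow(Add(Pow(Add(-16, 157), 2), Rational(-3583, 46675)), -1) = Pow(Add(Pow(141, 2), Rational(-3583, 46675)), -1) = Pow(Add(19881, Rational(-3583, 46675)), -1) = Pow(Rational(927942092, 46675), -1) = Rational(46675, 927942092)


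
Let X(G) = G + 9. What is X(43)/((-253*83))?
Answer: -52/20999 ≈ -0.0024763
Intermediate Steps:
X(G) = 9 + G
X(43)/((-253*83)) = (9 + 43)/((-253*83)) = 52/(-20999) = 52*(-1/20999) = -52/20999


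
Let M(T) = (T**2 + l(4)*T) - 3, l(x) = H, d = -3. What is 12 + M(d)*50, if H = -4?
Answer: 912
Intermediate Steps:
l(x) = -4
M(T) = -3 + T**2 - 4*T (M(T) = (T**2 - 4*T) - 3 = -3 + T**2 - 4*T)
12 + M(d)*50 = 12 + (-3 + (-3)**2 - 4*(-3))*50 = 12 + (-3 + 9 + 12)*50 = 12 + 18*50 = 12 + 900 = 912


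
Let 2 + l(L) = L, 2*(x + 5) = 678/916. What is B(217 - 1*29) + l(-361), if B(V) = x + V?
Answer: -164541/916 ≈ -179.63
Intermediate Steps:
x = -4241/916 (x = -5 + (678/916)/2 = -5 + (678*(1/916))/2 = -5 + (½)*(339/458) = -5 + 339/916 = -4241/916 ≈ -4.6299)
l(L) = -2 + L
B(V) = -4241/916 + V
B(217 - 1*29) + l(-361) = (-4241/916 + (217 - 1*29)) + (-2 - 361) = (-4241/916 + (217 - 29)) - 363 = (-4241/916 + 188) - 363 = 167967/916 - 363 = -164541/916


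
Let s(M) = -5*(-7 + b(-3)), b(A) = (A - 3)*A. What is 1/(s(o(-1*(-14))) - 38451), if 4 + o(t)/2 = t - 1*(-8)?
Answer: -1/38506 ≈ -2.5970e-5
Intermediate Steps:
o(t) = 8 + 2*t (o(t) = -8 + 2*(t - 1*(-8)) = -8 + 2*(t + 8) = -8 + 2*(8 + t) = -8 + (16 + 2*t) = 8 + 2*t)
b(A) = A*(-3 + A) (b(A) = (-3 + A)*A = A*(-3 + A))
s(M) = -55 (s(M) = -5*(-7 - 3*(-3 - 3)) = -5*(-7 - 3*(-6)) = -5*(-7 + 18) = -5*11 = -55)
1/(s(o(-1*(-14))) - 38451) = 1/(-55 - 38451) = 1/(-38506) = -1/38506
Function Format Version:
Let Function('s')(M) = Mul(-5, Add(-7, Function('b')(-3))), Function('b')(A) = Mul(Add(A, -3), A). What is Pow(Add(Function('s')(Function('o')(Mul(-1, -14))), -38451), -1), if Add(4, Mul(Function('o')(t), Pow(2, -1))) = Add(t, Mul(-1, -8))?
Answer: Rational(-1, 38506) ≈ -2.5970e-5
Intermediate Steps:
Function('o')(t) = Add(8, Mul(2, t)) (Function('o')(t) = Add(-8, Mul(2, Add(t, Mul(-1, -8)))) = Add(-8, Mul(2, Add(t, 8))) = Add(-8, Mul(2, Add(8, t))) = Add(-8, Add(16, Mul(2, t))) = Add(8, Mul(2, t)))
Function('b')(A) = Mul(A, Add(-3, A)) (Function('b')(A) = Mul(Add(-3, A), A) = Mul(A, Add(-3, A)))
Function('s')(M) = -55 (Function('s')(M) = Mul(-5, Add(-7, Mul(-3, Add(-3, -3)))) = Mul(-5, Add(-7, Mul(-3, -6))) = Mul(-5, Add(-7, 18)) = Mul(-5, 11) = -55)
Pow(Add(Function('s')(Function('o')(Mul(-1, -14))), -38451), -1) = Pow(Add(-55, -38451), -1) = Pow(-38506, -1) = Rational(-1, 38506)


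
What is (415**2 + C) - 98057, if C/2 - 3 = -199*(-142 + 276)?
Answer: 20842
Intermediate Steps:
C = -53326 (C = 6 + 2*(-199*(-142 + 276)) = 6 + 2*(-199*134) = 6 + 2*(-26666) = 6 - 53332 = -53326)
(415**2 + C) - 98057 = (415**2 - 53326) - 98057 = (172225 - 53326) - 98057 = 118899 - 98057 = 20842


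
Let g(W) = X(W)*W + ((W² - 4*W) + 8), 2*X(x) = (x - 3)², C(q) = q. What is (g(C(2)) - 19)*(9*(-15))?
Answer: 1890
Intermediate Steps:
X(x) = (-3 + x)²/2 (X(x) = (x - 3)²/2 = (-3 + x)²/2)
g(W) = 8 + W² - 4*W + W*(-3 + W)²/2 (g(W) = ((-3 + W)²/2)*W + ((W² - 4*W) + 8) = W*(-3 + W)²/2 + (8 + W² - 4*W) = 8 + W² - 4*W + W*(-3 + W)²/2)
(g(C(2)) - 19)*(9*(-15)) = ((8 + (½)*2 + (½)*2³ - 2*2²) - 19)*(9*(-15)) = ((8 + 1 + (½)*8 - 2*4) - 19)*(-135) = ((8 + 1 + 4 - 8) - 19)*(-135) = (5 - 19)*(-135) = -14*(-135) = 1890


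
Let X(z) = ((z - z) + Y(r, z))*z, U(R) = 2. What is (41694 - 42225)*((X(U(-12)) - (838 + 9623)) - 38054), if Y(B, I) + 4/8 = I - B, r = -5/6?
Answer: 25758987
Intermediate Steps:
r = -⅚ (r = -5*⅙ = -⅚ ≈ -0.83333)
Y(B, I) = -½ + I - B (Y(B, I) = -½ + (I - B) = -½ + I - B)
X(z) = z*(⅓ + z) (X(z) = ((z - z) + (-½ + z - 1*(-⅚)))*z = (0 + (-½ + z + ⅚))*z = (0 + (⅓ + z))*z = (⅓ + z)*z = z*(⅓ + z))
(41694 - 42225)*((X(U(-12)) - (838 + 9623)) - 38054) = (41694 - 42225)*((2*(⅓ + 2) - (838 + 9623)) - 38054) = -531*((2*(7/3) - 1*10461) - 38054) = -531*((14/3 - 10461) - 38054) = -531*(-31369/3 - 38054) = -531*(-145531/3) = 25758987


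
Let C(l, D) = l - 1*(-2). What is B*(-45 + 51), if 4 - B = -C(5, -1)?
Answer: 66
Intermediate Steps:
C(l, D) = 2 + l (C(l, D) = l + 2 = 2 + l)
B = 11 (B = 4 - (-1)*(2 + 5) = 4 - (-1)*7 = 4 - 1*(-7) = 4 + 7 = 11)
B*(-45 + 51) = 11*(-45 + 51) = 11*6 = 66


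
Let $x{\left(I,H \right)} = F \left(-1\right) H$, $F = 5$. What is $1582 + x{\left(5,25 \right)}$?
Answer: $1457$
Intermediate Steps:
$x{\left(I,H \right)} = - 5 H$ ($x{\left(I,H \right)} = 5 \left(-1\right) H = - 5 H$)
$1582 + x{\left(5,25 \right)} = 1582 - 125 = 1457$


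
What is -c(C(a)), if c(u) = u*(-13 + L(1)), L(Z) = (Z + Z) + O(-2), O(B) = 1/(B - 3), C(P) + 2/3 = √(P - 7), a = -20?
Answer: -112/15 + 168*I*√3/5 ≈ -7.4667 + 58.197*I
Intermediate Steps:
C(P) = -⅔ + √(-7 + P) (C(P) = -⅔ + √(P - 7) = -⅔ + √(-7 + P))
O(B) = 1/(-3 + B)
L(Z) = -⅕ + 2*Z (L(Z) = (Z + Z) + 1/(-3 - 2) = 2*Z + 1/(-5) = 2*Z - ⅕ = -⅕ + 2*Z)
c(u) = -56*u/5 (c(u) = u*(-13 + (-⅕ + 2*1)) = u*(-13 + (-⅕ + 2)) = u*(-13 + 9/5) = u*(-56/5) = -56*u/5)
-c(C(a)) = -(-56)*(-⅔ + √(-7 - 20))/5 = -(-56)*(-⅔ + √(-27))/5 = -(-56)*(-⅔ + 3*I*√3)/5 = -(112/15 - 168*I*√3/5) = -112/15 + 168*I*√3/5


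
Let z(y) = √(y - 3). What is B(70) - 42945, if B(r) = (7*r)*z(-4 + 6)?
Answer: -42945 + 490*I ≈ -42945.0 + 490.0*I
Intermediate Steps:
z(y) = √(-3 + y)
B(r) = 7*I*r (B(r) = (7*r)*√(-3 + (-4 + 6)) = (7*r)*√(-3 + 2) = (7*r)*√(-1) = (7*r)*I = 7*I*r)
B(70) - 42945 = 7*I*70 - 42945 = 490*I - 42945 = -42945 + 490*I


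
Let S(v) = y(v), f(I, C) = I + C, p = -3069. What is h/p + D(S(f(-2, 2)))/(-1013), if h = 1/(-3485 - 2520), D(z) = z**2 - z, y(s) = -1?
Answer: -36857677/18668926485 ≈ -0.0019743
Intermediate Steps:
f(I, C) = C + I
S(v) = -1
h = -1/6005 (h = 1/(-6005) = -1/6005 ≈ -0.00016653)
h/p + D(S(f(-2, 2)))/(-1013) = -1/6005/(-3069) - (-1 - 1)/(-1013) = -1/6005*(-1/3069) - 1*(-2)*(-1/1013) = 1/18429345 + 2*(-1/1013) = 1/18429345 - 2/1013 = -36857677/18668926485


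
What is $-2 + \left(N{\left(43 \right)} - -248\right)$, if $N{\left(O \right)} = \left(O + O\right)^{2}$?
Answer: $7642$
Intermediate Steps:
$N{\left(O \right)} = 4 O^{2}$ ($N{\left(O \right)} = \left(2 O\right)^{2} = 4 O^{2}$)
$-2 + \left(N{\left(43 \right)} - -248\right) = -2 - \left(-248 - 4 \cdot 43^{2}\right) = -2 + \left(4 \cdot 1849 + 248\right) = -2 + \left(7396 + 248\right) = -2 + 7644 = 7642$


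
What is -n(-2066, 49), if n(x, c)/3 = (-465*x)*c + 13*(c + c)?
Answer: -141225252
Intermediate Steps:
n(x, c) = 78*c - 1395*c*x (n(x, c) = 3*((-465*x)*c + 13*(c + c)) = 3*(-465*c*x + 13*(2*c)) = 3*(-465*c*x + 26*c) = 3*(26*c - 465*c*x) = 78*c - 1395*c*x)
-n(-2066, 49) = -3*49*(26 - 465*(-2066)) = -3*49*(26 + 960690) = -3*49*960716 = -1*141225252 = -141225252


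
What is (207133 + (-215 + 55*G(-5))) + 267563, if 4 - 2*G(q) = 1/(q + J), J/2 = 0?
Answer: 949193/2 ≈ 4.7460e+5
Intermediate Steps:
J = 0 (J = 2*0 = 0)
G(q) = 2 - 1/(2*q) (G(q) = 2 - 1/(2*(q + 0)) = 2 - 1/(2*q))
(207133 + (-215 + 55*G(-5))) + 267563 = (207133 + (-215 + 55*(2 - ½/(-5)))) + 267563 = (207133 + (-215 + 55*(2 - ½*(-⅕)))) + 267563 = (207133 + (-215 + 55*(2 + ⅒))) + 267563 = (207133 + (-215 + 55*(21/10))) + 267563 = (207133 + (-215 + 231/2)) + 267563 = (207133 - 199/2) + 267563 = 414067/2 + 267563 = 949193/2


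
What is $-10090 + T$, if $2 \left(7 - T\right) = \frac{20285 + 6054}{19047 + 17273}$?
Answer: $- \frac{732455459}{72640} \approx -10083.0$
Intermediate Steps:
$T = \frac{482141}{72640}$ ($T = 7 - \frac{\left(20285 + 6054\right) \frac{1}{19047 + 17273}}{2} = 7 - \frac{26339 \cdot \frac{1}{36320}}{2} = 7 - \frac{26339}{72640} = \frac{482141}{72640} \approx 6.6374$)
$-10090 + T = -10090 + \frac{482141}{72640} = - \frac{732455459}{72640}$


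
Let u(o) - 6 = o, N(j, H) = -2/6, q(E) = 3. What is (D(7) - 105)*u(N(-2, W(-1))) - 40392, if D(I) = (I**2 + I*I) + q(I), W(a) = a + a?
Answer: -121244/3 ≈ -40415.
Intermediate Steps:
W(a) = 2*a
N(j, H) = -1/3 (N(j, H) = -2*1/6 = -1/3)
u(o) = 6 + o
D(I) = 3 + 2*I**2 (D(I) = (I**2 + I*I) + 3 = (I**2 + I**2) + 3 = 2*I**2 + 3 = 3 + 2*I**2)
(D(7) - 105)*u(N(-2, W(-1))) - 40392 = ((3 + 2*7**2) - 105)*(6 - 1/3) - 40392 = ((3 + 2*49) - 105)*(17/3) - 40392 = ((3 + 98) - 105)*(17/3) - 40392 = (101 - 105)*(17/3) - 40392 = -4*17/3 - 40392 = -68/3 - 40392 = -121244/3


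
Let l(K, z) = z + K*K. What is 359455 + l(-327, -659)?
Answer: 465725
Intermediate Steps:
l(K, z) = z + K²
359455 + l(-327, -659) = 359455 + (-659 + (-327)²) = 359455 + (-659 + 106929) = 359455 + 106270 = 465725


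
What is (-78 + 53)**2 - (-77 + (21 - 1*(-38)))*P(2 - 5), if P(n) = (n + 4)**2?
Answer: 643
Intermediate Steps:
P(n) = (4 + n)**2
(-78 + 53)**2 - (-77 + (21 - 1*(-38)))*P(2 - 5) = (-78 + 53)**2 - (-77 + (21 - 1*(-38)))*(4 + (2 - 5))**2 = (-25)**2 - (-77 + (21 + 38))*(4 - 3)**2 = 625 - (-77 + 59)*1**2 = 625 - (-18) = 625 - 1*(-18) = 625 + 18 = 643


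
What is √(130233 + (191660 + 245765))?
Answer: √567658 ≈ 753.43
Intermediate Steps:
√(130233 + (191660 + 245765)) = √(130233 + 437425) = √567658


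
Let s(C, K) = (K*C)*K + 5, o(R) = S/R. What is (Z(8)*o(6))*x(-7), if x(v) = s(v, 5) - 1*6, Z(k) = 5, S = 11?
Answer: -4840/3 ≈ -1613.3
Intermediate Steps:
o(R) = 11/R
s(C, K) = 5 + C*K² (s(C, K) = (C*K)*K + 5 = C*K² + 5 = 5 + C*K²)
x(v) = -1 + 25*v (x(v) = (5 + v*5²) - 1*6 = (5 + v*25) - 6 = (5 + 25*v) - 6 = -1 + 25*v)
(Z(8)*o(6))*x(-7) = (5*(11/6))*(-1 + 25*(-7)) = (5*(11*(⅙)))*(-1 - 175) = (5*(11/6))*(-176) = (55/6)*(-176) = -4840/3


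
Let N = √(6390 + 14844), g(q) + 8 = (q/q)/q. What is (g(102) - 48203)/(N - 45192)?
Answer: 18519384086/17359512855 + 4917521*√21234/208314154260 ≈ 1.0703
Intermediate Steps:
g(q) = -8 + 1/q (g(q) = -8 + (q/q)/q = -8 + 1/q)
N = √21234 ≈ 145.72
(g(102) - 48203)/(N - 45192) = ((-8 + 1/102) - 48203)/(√21234 - 45192) = ((-8 + 1/102) - 48203)/(-45192 + √21234) = (-815/102 - 48203)/(-45192 + √21234) = -4917521/(102*(-45192 + √21234))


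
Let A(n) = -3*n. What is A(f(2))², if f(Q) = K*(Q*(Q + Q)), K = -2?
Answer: 2304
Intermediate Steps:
f(Q) = -4*Q² (f(Q) = -2*Q*(Q + Q) = -2*Q*2*Q = -4*Q²)
A(f(2))² = (-(-12)*2²)² = (-(-12)*4)² = (-3*(-16))² = 48² = 2304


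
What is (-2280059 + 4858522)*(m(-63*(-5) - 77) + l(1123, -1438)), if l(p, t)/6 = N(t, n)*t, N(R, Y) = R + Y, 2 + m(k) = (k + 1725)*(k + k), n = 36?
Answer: 33599543955846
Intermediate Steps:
m(k) = -2 + 2*k*(1725 + k) (m(k) = -2 + (k + 1725)*(k + k) = -2 + (1725 + k)*(2*k) = -2 + 2*k*(1725 + k))
l(p, t) = 6*t*(36 + t) (l(p, t) = 6*((t + 36)*t) = 6*((36 + t)*t) = 6*(t*(36 + t)) = 6*t*(36 + t))
(-2280059 + 4858522)*(m(-63*(-5) - 77) + l(1123, -1438)) = (-2280059 + 4858522)*((-2 + 2*(-63*(-5) - 77)**2 + 3450*(-63*(-5) - 77)) + 6*(-1438)*(36 - 1438)) = 2578463*((-2 + 2*(315 - 77)**2 + 3450*(315 - 77)) + 6*(-1438)*(-1402)) = 2578463*((-2 + 2*238**2 + 3450*238) + 12096456) = 2578463*((-2 + 2*56644 + 821100) + 12096456) = 2578463*((-2 + 113288 + 821100) + 12096456) = 2578463*(934386 + 12096456) = 2578463*13030842 = 33599543955846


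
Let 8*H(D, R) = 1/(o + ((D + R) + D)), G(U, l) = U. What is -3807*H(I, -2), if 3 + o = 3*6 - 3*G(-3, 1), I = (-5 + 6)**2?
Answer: -1269/64 ≈ -19.828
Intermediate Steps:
I = 1 (I = 1**2 = 1)
o = 24 (o = -3 + (3*6 - 3*(-3)) = -3 + (18 + 9) = -3 + 27 = 24)
H(D, R) = 1/(8*(24 + R + 2*D)) (H(D, R) = 1/(8*(24 + ((D + R) + D))) = 1/(8*(24 + (R + 2*D))) = 1/(8*(24 + R + 2*D)))
-3807*H(I, -2) = -3807/(8*(24 - 2 + 2*1)) = -3807/(8*(24 - 2 + 2)) = -3807/(8*24) = -3807*1/192 = -1269/64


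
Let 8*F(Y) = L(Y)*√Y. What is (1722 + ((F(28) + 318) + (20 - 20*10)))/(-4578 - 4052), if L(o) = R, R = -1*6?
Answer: -186/863 + 3*√7/17260 ≈ -0.21507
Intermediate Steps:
R = -6
L(o) = -6
F(Y) = -3*√Y/4 (F(Y) = (-6*√Y)/8 = -3*√Y/4)
(1722 + ((F(28) + 318) + (20 - 20*10)))/(-4578 - 4052) = (1722 + ((-3*√7/2 + 318) + (20 - 20*10)))/(-4578 - 4052) = (1722 + ((-3*√7/2 + 318) + (20 - 200)))/(-8630) = (1722 + ((-3*√7/2 + 318) - 180))*(-1/8630) = (1722 + ((318 - 3*√7/2) - 180))*(-1/8630) = (1722 + (138 - 3*√7/2))*(-1/8630) = (1860 - 3*√7/2)*(-1/8630) = -186/863 + 3*√7/17260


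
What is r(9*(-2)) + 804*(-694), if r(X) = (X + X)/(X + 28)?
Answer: -2789898/5 ≈ -5.5798e+5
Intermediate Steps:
r(X) = 2*X/(28 + X) (r(X) = (2*X)/(28 + X) = 2*X/(28 + X))
r(9*(-2)) + 804*(-694) = 2*(9*(-2))/(28 + 9*(-2)) + 804*(-694) = 2*(-18)/(28 - 18) - 557976 = 2*(-18)/10 - 557976 = 2*(-18)*(1/10) - 557976 = -18/5 - 557976 = -2789898/5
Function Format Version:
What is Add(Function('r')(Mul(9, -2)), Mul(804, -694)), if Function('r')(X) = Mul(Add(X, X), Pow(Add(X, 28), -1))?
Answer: Rational(-2789898, 5) ≈ -5.5798e+5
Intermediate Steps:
Function('r')(X) = Mul(2, X, Pow(Add(28, X), -1)) (Function('r')(X) = Mul(Mul(2, X), Pow(Add(28, X), -1)) = Mul(2, X, Pow(Add(28, X), -1)))
Add(Function('r')(Mul(9, -2)), Mul(804, -694)) = Add(Mul(2, Mul(9, -2), Pow(Add(28, Mul(9, -2)), -1)), Mul(804, -694)) = Add(Mul(2, -18, Pow(Add(28, -18), -1)), -557976) = Add(Mul(2, -18, Pow(10, -1)), -557976) = Add(Mul(2, -18, Rational(1, 10)), -557976) = Add(Rational(-18, 5), -557976) = Rational(-2789898, 5)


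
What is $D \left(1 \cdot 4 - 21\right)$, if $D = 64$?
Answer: $-1088$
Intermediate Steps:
$D \left(1 \cdot 4 - 21\right) = 64 \left(1 \cdot 4 - 21\right) = 64 \left(4 - 21\right) = 64 \left(-17\right) = -1088$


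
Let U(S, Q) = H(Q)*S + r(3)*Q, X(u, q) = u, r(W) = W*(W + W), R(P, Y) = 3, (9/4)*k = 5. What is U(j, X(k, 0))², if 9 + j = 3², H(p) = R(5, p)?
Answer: 1600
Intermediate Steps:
k = 20/9 (k = (4/9)*5 = 20/9 ≈ 2.2222)
H(p) = 3
j = 0 (j = -9 + 3² = -9 + 9 = 0)
r(W) = 2*W² (r(W) = W*(2*W) = 2*W²)
U(S, Q) = 3*S + 18*Q (U(S, Q) = 3*S + (2*3²)*Q = 3*S + (2*9)*Q = 3*S + 18*Q)
U(j, X(k, 0))² = (3*0 + 18*(20/9))² = (0 + 40)² = 40² = 1600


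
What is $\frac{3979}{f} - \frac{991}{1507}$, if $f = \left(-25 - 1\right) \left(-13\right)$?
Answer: $\frac{5661395}{509366} \approx 11.115$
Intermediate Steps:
$f = 338$ ($f = \left(-25 + \left(-16 + 15\right)\right) \left(-13\right) = \left(-25 - 1\right) \left(-13\right) = \left(-26\right) \left(-13\right) = 338$)
$\frac{3979}{f} - \frac{991}{1507} = \frac{3979}{338} - \frac{991}{1507} = \frac{5661395}{509366}$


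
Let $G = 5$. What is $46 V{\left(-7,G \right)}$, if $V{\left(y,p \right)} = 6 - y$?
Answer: $598$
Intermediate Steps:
$46 V{\left(-7,G \right)} = 46 \left(6 - -7\right) = 46 \left(6 + 7\right) = 46 \cdot 13 = 598$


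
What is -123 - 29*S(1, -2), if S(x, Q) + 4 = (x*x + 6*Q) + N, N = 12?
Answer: -36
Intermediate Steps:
S(x, Q) = 8 + x² + 6*Q (S(x, Q) = -4 + ((x*x + 6*Q) + 12) = -4 + ((x² + 6*Q) + 12) = -4 + (12 + x² + 6*Q) = 8 + x² + 6*Q)
-123 - 29*S(1, -2) = -123 - 29*(8 + 1² + 6*(-2)) = -123 - 29*(8 + 1 - 12) = -123 - 29*(-3) = -123 + 87 = -36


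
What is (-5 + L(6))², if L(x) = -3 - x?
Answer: 196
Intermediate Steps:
(-5 + L(6))² = (-5 + (-3 - 1*6))² = (-5 + (-3 - 6))² = (-5 - 9)² = (-14)² = 196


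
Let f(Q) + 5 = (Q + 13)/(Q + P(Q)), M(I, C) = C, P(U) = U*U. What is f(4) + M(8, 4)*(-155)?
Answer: -12483/20 ≈ -624.15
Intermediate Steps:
P(U) = U**2
f(Q) = -5 + (13 + Q)/(Q + Q**2) (f(Q) = -5 + (Q + 13)/(Q + Q**2) = -5 + (13 + Q)/(Q + Q**2))
f(4) + M(8, 4)*(-155) = (13 - 5*4**2 - 4*4)/(4*(1 + 4)) + 4*(-155) = (1/4)*(13 - 5*16 - 16)/5 - 620 = (1/4)*(1/5)*(13 - 80 - 16) - 620 = (1/4)*(1/5)*(-83) - 620 = -83/20 - 620 = -12483/20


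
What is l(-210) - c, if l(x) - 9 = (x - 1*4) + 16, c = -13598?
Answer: 13409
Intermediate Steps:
l(x) = 21 + x (l(x) = 9 + ((x - 1*4) + 16) = 9 + ((x - 4) + 16) = 9 + ((-4 + x) + 16) = 9 + (12 + x) = 21 + x)
l(-210) - c = (21 - 210) - 1*(-13598) = -189 + 13598 = 13409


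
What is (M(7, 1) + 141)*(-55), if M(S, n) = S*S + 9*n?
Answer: -10945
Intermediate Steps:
M(S, n) = S² + 9*n
(M(7, 1) + 141)*(-55) = ((7² + 9*1) + 141)*(-55) = ((49 + 9) + 141)*(-55) = (58 + 141)*(-55) = 199*(-55) = -10945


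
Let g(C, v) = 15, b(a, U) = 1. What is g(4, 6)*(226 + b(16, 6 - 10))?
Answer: 3405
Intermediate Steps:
g(4, 6)*(226 + b(16, 6 - 10)) = 15*(226 + 1) = 15*227 = 3405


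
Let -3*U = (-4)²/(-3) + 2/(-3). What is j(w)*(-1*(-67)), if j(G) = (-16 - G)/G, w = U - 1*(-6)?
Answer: -201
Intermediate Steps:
U = 2 (U = -((-4)²/(-3) + 2/(-3))/3 = -(16*(-⅓) + 2*(-⅓))/3 = -(-16/3 - ⅔)/3 = -⅓*(-6) = 2)
w = 8 (w = 2 - 1*(-6) = 2 + 6 = 8)
j(G) = (-16 - G)/G
j(w)*(-1*(-67)) = ((-16 - 1*8)/8)*(-1*(-67)) = ((-16 - 8)/8)*67 = ((⅛)*(-24))*67 = -3*67 = -201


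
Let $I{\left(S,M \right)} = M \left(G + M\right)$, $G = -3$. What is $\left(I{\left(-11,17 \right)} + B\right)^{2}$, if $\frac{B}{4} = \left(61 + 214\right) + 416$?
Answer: $9012004$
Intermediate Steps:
$I{\left(S,M \right)} = M \left(-3 + M\right)$
$B = 2764$ ($B = 4 \left(\left(61 + 214\right) + 416\right) = 4 \left(275 + 416\right) = 4 \cdot 691 = 2764$)
$\left(I{\left(-11,17 \right)} + B\right)^{2} = \left(17 \left(-3 + 17\right) + 2764\right)^{2} = \left(17 \cdot 14 + 2764\right)^{2} = \left(238 + 2764\right)^{2} = 3002^{2} = 9012004$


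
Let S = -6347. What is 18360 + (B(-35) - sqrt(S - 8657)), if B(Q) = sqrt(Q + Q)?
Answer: 18360 + I*sqrt(70) - 22*I*sqrt(31) ≈ 18360.0 - 114.12*I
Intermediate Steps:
B(Q) = sqrt(2)*sqrt(Q) (B(Q) = sqrt(2*Q) = sqrt(2)*sqrt(Q))
18360 + (B(-35) - sqrt(S - 8657)) = 18360 + (sqrt(2)*sqrt(-35) - sqrt(-6347 - 8657)) = 18360 + (sqrt(2)*(I*sqrt(35)) - sqrt(-15004)) = 18360 + (I*sqrt(70) - 22*I*sqrt(31)) = 18360 + I*sqrt(70) - 22*I*sqrt(31)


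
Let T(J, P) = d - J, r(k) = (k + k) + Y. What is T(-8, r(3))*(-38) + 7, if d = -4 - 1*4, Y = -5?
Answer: 7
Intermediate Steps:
r(k) = -5 + 2*k (r(k) = (k + k) - 5 = 2*k - 5 = -5 + 2*k)
d = -8 (d = -4 - 4 = -8)
T(J, P) = -8 - J
T(-8, r(3))*(-38) + 7 = (-8 - 1*(-8))*(-38) + 7 = (-8 + 8)*(-38) + 7 = 0*(-38) + 7 = 0 + 7 = 7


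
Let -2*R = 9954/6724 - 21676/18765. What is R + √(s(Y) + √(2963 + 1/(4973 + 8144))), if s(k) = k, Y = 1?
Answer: -20518693/126175860 + √(172055689 + 78702*√14161139434)/13117 ≈ 7.2827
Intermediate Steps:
R = -20518693/126175860 (R = -(9954/6724 - 21676/18765)/2 = -(9954*(1/6724) - 21676*1/18765)/2 = -(4977/3362 - 21676/18765)/2 = -½*20518693/63087930 = -20518693/126175860 ≈ -0.16262)
R + √(s(Y) + √(2963 + 1/(4973 + 8144))) = -20518693/126175860 + √(1 + √(2963 + 1/(4973 + 8144))) = -20518693/126175860 + √(1 + √(2963 + 1/13117)) = -20518693/126175860 + √(1 + √(38865672/13117)) = -20518693/126175860 + √(1 + 6*√14161139434/13117)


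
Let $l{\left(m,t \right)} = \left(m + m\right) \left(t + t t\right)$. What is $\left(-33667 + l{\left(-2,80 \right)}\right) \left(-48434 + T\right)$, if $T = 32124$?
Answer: $971863970$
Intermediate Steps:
$l{\left(m,t \right)} = 2 m \left(t + t^{2}\right)$
$\left(-33667 + l{\left(-2,80 \right)}\right) \left(-48434 + T\right) = \left(-33667 + 2 \left(-2\right) 80 \left(1 + 80\right)\right) \left(-48434 + 32124\right) = \left(-33667 + 2 \left(-2\right) 80 \cdot 81\right) \left(-16310\right) = \left(-33667 - 25920\right) \left(-16310\right) = \left(-59587\right) \left(-16310\right) = 971863970$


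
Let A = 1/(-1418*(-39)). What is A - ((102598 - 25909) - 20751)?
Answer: -3093483275/55302 ≈ -55938.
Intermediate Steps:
A = 1/55302 ≈ 1.8083e-5
A - ((102598 - 25909) - 20751) = 1/55302 - ((102598 - 25909) - 20751) = 1/55302 - (76689 - 20751) = 1/55302 - 1*55938 = 1/55302 - 55938 = -3093483275/55302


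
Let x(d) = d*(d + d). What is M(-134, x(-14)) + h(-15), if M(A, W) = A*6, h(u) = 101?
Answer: -703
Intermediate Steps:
x(d) = 2*d² (x(d) = d*(2*d) = 2*d²)
M(A, W) = 6*A
M(-134, x(-14)) + h(-15) = 6*(-134) + 101 = -804 + 101 = -703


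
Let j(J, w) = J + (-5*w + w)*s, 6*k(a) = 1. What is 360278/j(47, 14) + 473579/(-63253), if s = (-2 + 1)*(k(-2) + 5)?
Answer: 67888151791/63822277 ≈ 1063.7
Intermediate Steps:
k(a) = ⅙ (k(a) = (⅙)*1 = ⅙)
s = -31/6 (s = (-2 + 1)*(⅙ + 5) = -1*31/6 = -31/6 ≈ -5.1667)
j(J, w) = J + 62*w/3 (j(J, w) = J + (-5*w + w)*(-31/6) = J - 4*w*(-31/6) = J + 62*w/3)
360278/j(47, 14) + 473579/(-63253) = 360278/(47 + (62/3)*14) + 473579/(-63253) = 360278/(47 + 868/3) + 473579*(-1/63253) = 360278/(1009/3) - 473579/63253 = 360278*(3/1009) - 473579/63253 = 1080834/1009 - 473579/63253 = 67888151791/63822277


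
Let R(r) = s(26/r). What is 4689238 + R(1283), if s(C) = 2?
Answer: 4689240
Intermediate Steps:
R(r) = 2
4689238 + R(1283) = 4689238 + 2 = 4689240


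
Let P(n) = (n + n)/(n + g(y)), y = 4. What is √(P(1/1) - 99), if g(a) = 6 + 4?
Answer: I*√11957/11 ≈ 9.9407*I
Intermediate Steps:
g(a) = 10
P(n) = 2*n/(10 + n) (P(n) = (n + n)/(n + 10) = (2*n)/(10 + n) = 2*n/(10 + n))
√(P(1/1) - 99) = √(2/(1*(10 + 1/1)) - 99) = √(2*1/(10 + 1) - 99) = √(2*1/11 - 99) = √(2*1*(1/11) - 99) = √(2/11 - 99) = √(-1087/11) = I*√11957/11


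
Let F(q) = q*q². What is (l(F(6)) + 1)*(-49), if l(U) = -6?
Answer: 245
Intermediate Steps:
F(q) = q³
(l(F(6)) + 1)*(-49) = (-6 + 1)*(-49) = -5*(-49) = 245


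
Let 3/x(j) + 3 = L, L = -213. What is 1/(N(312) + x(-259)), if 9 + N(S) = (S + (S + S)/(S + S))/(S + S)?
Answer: -1872/15935 ≈ -0.11748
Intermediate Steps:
N(S) = -9 + (1 + S)/(2*S) (N(S) = -9 + (S + (S + S)/(S + S))/(S + S) = -9 + (S + (2*S)/((2*S)))/((2*S)) = -9 + (S + (2*S)*(1/(2*S)))*(1/(2*S)) = -9 + (S + 1)*(1/(2*S)) = -9 + (1 + S)*(1/(2*S)) = -9 + (1 + S)/(2*S))
x(j) = -1/72 (x(j) = 3/(-3 - 213) = 3/(-216) = 3*(-1/216) = -1/72)
1/(N(312) + x(-259)) = 1/((1/2)*(1 - 17*312)/312 - 1/72) = 1/((1/2)*(1/312)*(1 - 5304) - 1/72) = 1/((1/2)*(1/312)*(-5303) - 1/72) = 1/(-5303/624 - 1/72) = 1/(-15935/1872) = -1872/15935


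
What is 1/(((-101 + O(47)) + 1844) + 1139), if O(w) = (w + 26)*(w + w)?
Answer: 1/9744 ≈ 0.00010263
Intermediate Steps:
O(w) = 2*w*(26 + w) (O(w) = (26 + w)*(2*w) = 2*w*(26 + w))
1/(((-101 + O(47)) + 1844) + 1139) = 1/(((-101 + 2*47*(26 + 47)) + 1844) + 1139) = 1/(((-101 + 2*47*73) + 1844) + 1139) = 1/(((-101 + 6862) + 1844) + 1139) = 1/((6761 + 1844) + 1139) = 1/(8605 + 1139) = 1/9744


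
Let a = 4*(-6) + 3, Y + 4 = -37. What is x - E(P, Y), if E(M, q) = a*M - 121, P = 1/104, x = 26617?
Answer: 2780773/104 ≈ 26738.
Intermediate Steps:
Y = -41 (Y = -4 - 37 = -41)
a = -21 (a = -24 + 3 = -21)
P = 1/104 ≈ 0.0096154
E(M, q) = -121 - 21*M (E(M, q) = -21*M - 121 = -121 - 21*M)
x - E(P, Y) = 26617 - (-121 - 21*1/104) = 26617 - (-121 - 21/104) = 26617 - 1*(-12605/104) = 26617 + 12605/104 = 2780773/104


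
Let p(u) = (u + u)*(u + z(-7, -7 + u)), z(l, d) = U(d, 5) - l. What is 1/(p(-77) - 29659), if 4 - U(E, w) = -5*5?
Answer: -1/23345 ≈ -4.2836e-5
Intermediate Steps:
U(E, w) = 29 (U(E, w) = 4 - (-5)*5 = 4 - 1*(-25) = 4 + 25 = 29)
z(l, d) = 29 - l
p(u) = 2*u*(36 + u) (p(u) = (u + u)*(u + (29 - 1*(-7))) = (2*u)*(u + (29 + 7)) = (2*u)*(u + 36) = (2*u)*(36 + u) = 2*u*(36 + u))
1/(p(-77) - 29659) = 1/(2*(-77)*(36 - 77) - 29659) = 1/(2*(-77)*(-41) - 29659) = 1/(6314 - 29659) = 1/(-23345) = -1/23345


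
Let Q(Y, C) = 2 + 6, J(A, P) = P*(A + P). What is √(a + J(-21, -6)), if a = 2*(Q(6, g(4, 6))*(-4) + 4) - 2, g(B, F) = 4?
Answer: 2*√26 ≈ 10.198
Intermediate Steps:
Q(Y, C) = 8
a = -58 (a = 2*(8*(-4) + 4) - 2 = 2*(-32 + 4) - 2 = 2*(-28) - 2 = -56 - 2 = -58)
√(a + J(-21, -6)) = √(-58 - 6*(-21 - 6)) = √(-58 - 6*(-27)) = √(-58 + 162) = √104 = 2*√26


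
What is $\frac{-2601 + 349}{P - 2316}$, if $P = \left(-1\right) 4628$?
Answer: $\frac{563}{1736} \approx 0.32431$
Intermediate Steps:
$P = -4628$
$\frac{-2601 + 349}{P - 2316} = \frac{-2601 + 349}{-4628 - 2316} = - \frac{2252}{-6944} = \left(-2252\right) \left(- \frac{1}{6944}\right) = \frac{563}{1736}$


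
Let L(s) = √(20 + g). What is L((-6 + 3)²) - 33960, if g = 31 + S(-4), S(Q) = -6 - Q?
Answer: -33953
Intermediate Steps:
g = 29 (g = 31 + (-6 - 1*(-4)) = 31 + (-6 + 4) = 31 - 2 = 29)
L(s) = 7 (L(s) = √(20 + 29) = √49 = 7)
L((-6 + 3)²) - 33960 = 7 - 33960 = -33953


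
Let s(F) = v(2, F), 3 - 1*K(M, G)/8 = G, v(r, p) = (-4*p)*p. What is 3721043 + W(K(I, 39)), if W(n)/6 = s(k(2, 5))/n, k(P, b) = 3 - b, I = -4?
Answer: 11163130/3 ≈ 3.7210e+6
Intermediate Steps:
v(r, p) = -4*p²
K(M, G) = 24 - 8*G
s(F) = -4*F²
W(n) = -96/n (W(n) = 6*((-4*(3 - 1*5)²)/n) = 6*((-4*(3 - 5)²)/n) = 6*((-4*(-2)²)/n) = 6*((-4*4)/n) = 6*(-16/n) = -96/n)
3721043 + W(K(I, 39)) = 3721043 - 96/(24 - 8*39) = 3721043 - 96/(24 - 312) = 3721043 - 96/(-288) = 3721043 - 96*(-1/288) = 3721043 + ⅓ = 11163130/3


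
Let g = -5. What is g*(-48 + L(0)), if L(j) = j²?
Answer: 240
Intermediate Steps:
g*(-48 + L(0)) = -5*(-48 + 0²) = -5*(-48 + 0) = -5*(-48) = 240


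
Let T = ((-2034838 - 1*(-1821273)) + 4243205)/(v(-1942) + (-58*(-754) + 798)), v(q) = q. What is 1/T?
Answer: 10647/1007410 ≈ 0.010569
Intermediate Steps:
T = 1007410/10647 (T = ((-2034838 - 1*(-1821273)) + 4243205)/(-1942 + (-58*(-754) + 798)) = ((-2034838 + 1821273) + 4243205)/(-1942 + (43732 + 798)) = (-213565 + 4243205)/(-1942 + 44530) = 4029640/42588 = 4029640*(1/42588) = 1007410/10647 ≈ 94.619)
1/T = 1/(1007410/10647) = 10647/1007410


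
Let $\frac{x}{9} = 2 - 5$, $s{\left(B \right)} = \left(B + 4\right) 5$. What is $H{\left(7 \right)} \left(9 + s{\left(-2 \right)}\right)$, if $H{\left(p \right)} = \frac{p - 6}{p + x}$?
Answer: $- \frac{19}{20} \approx -0.95$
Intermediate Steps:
$s{\left(B \right)} = 20 + 5 B$ ($s{\left(B \right)} = \left(4 + B\right) 5 = 20 + 5 B$)
$x = -27$ ($x = 9 \left(2 - 5\right) = 9 \left(-3\right) = -27$)
$H{\left(p \right)} = \frac{-6 + p}{-27 + p}$ ($H{\left(p \right)} = \frac{p - 6}{p - 27} = \frac{-6 + p}{-27 + p}$)
$H{\left(7 \right)} \left(9 + s{\left(-2 \right)}\right) = \frac{-6 + 7}{-27 + 7} \left(9 + \left(20 + 5 \left(-2\right)\right)\right) = \frac{1}{-20} \cdot 1 \left(9 + \left(20 - 10\right)\right) = \left(- \frac{1}{20}\right) 1 \left(9 + 10\right) = \left(- \frac{1}{20}\right) 19 = - \frac{19}{20}$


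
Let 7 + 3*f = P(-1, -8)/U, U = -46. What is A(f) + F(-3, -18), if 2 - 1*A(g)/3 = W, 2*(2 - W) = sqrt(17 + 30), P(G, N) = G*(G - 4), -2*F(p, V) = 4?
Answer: -2 + 3*sqrt(47)/2 ≈ 8.2835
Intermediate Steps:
F(p, V) = -2 (F(p, V) = -1/2*4 = -2)
P(G, N) = G*(-4 + G)
f = -109/46 (f = -7/3 + (-(-4 - 1)/(-46))/3 = -7/3 + (-1*(-5)*(-1/46))/3 = -7/3 + (5*(-1/46))/3 = -7/3 + (1/3)*(-5/46) = -7/3 - 5/138 = -109/46 ≈ -2.3696)
W = 2 - sqrt(47)/2 (W = 2 - sqrt(17 + 30)/2 = 2 - sqrt(47)/2 ≈ -1.4278)
A(g) = 3*sqrt(47)/2 (A(g) = 6 - 3*(2 - sqrt(47)/2) = 6 + (-6 + 3*sqrt(47)/2) = 3*sqrt(47)/2)
A(f) + F(-3, -18) = 3*sqrt(47)/2 - 2 = -2 + 3*sqrt(47)/2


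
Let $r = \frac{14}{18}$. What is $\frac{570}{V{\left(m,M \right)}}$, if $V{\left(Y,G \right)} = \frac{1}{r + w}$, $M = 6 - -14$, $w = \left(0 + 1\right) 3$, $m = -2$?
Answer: $\frac{6460}{3} \approx 2153.3$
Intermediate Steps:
$w = 3$ ($w = 1 \cdot 3 = 3$)
$r = \frac{7}{9}$ ($r = 14 \cdot \frac{1}{18} = \frac{7}{9} \approx 0.77778$)
$M = 20$ ($M = 6 + 14 = 20$)
$V{\left(Y,G \right)} = \frac{9}{34}$ ($V{\left(Y,G \right)} = \frac{1}{\frac{7}{9} + 3} = \frac{1}{\frac{34}{9}} = \frac{9}{34}$)
$\frac{570}{V{\left(m,M \right)}} = \frac{570}{\frac{9}{34}} = 570 \cdot \frac{34}{9} = \frac{6460}{3}$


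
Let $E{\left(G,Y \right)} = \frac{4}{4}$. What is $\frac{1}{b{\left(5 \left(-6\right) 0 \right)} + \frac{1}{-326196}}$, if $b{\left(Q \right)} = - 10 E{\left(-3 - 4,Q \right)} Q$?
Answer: $-326196$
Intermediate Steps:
$E{\left(G,Y \right)} = 1$ ($E{\left(G,Y \right)} = 4 \cdot \frac{1}{4} = 1$)
$b{\left(Q \right)} = - 10 Q$ ($b{\left(Q \right)} = \left(-10\right) 1 Q = - 10 Q$)
$\frac{1}{b{\left(5 \left(-6\right) 0 \right)} + \frac{1}{-326196}} = \frac{1}{- 10 \cdot 5 \left(-6\right) 0 + \frac{1}{-326196}} = \frac{1}{- 10 \left(\left(-30\right) 0\right) - \frac{1}{326196}} = \frac{1}{\left(-10\right) 0 - \frac{1}{326196}} = \frac{1}{0 - \frac{1}{326196}} = \frac{1}{- \frac{1}{326196}} = -326196$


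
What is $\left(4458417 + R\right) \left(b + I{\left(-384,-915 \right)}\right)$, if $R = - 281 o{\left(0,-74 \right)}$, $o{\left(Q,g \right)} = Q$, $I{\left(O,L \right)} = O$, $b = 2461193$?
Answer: $10971312679353$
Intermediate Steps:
$R = 0$ ($R = \left(-281\right) 0 = 0$)
$\left(4458417 + R\right) \left(b + I{\left(-384,-915 \right)}\right) = \left(4458417 + 0\right) \left(2461193 - 384\right) = 4458417 \cdot 2460809 = 10971312679353$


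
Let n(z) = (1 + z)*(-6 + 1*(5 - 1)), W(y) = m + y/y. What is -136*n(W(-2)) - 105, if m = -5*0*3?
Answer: 439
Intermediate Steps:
m = 0 (m = 0*3 = 0)
W(y) = 1 (W(y) = 0 + y/y = 0 + 1 = 1)
n(z) = -2 - 2*z (n(z) = (1 + z)*(-6 + 1*4) = (1 + z)*(-6 + 4) = (1 + z)*(-2) = -2 - 2*z)
-136*n(W(-2)) - 105 = -136*(-2 - 2*1) - 105 = -136*(-2 - 2) - 105 = -136*(-4) - 105 = 544 - 105 = 439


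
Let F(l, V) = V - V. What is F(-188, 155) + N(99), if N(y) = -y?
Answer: -99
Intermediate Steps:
F(l, V) = 0
F(-188, 155) + N(99) = 0 - 1*99 = 0 - 99 = -99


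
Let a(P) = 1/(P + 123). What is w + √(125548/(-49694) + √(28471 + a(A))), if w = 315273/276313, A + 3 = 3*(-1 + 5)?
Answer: 315273/276313 + √(-6794251737768 + 40746644994*√124019709)/1639902 ≈ 14.033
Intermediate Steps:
A = 9 (A = -3 + 3*(-1 + 5) = -3 + 3*4 = -3 + 12 = 9)
a(P) = 1/(123 + P)
w = 315273/276313 (w = 315273*(1/276313) = 315273/276313 ≈ 1.1410)
w + √(125548/(-49694) + √(28471 + a(A))) = 315273/276313 + √(125548/(-49694) + √(28471 + 1/(123 + 9))) = 315273/276313 + √(125548*(-1/49694) + √(28471 + 1/132)) = 315273/276313 + √(-62774/24847 + √(28471 + 1/132)) = 315273/276313 + √(-62774/24847 + √(3758173/132)) = 315273/276313 + √(-62774/24847 + √124019709/66)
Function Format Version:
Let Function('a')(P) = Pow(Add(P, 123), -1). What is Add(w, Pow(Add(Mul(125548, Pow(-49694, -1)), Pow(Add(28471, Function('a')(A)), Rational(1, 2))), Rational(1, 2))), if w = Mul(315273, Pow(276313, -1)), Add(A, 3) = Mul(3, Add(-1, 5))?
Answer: Add(Rational(315273, 276313), Mul(Rational(1, 1639902), Pow(Add(-6794251737768, Mul(40746644994, Pow(124019709, Rational(1, 2)))), Rational(1, 2)))) ≈ 14.033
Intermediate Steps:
A = 9 (A = Add(-3, Mul(3, Add(-1, 5))) = Add(-3, Mul(3, 4)) = Add(-3, 12) = 9)
Function('a')(P) = Pow(Add(123, P), -1)
w = Rational(315273, 276313) (w = Mul(315273, Rational(1, 276313)) = Rational(315273, 276313) ≈ 1.1410)
Add(w, Pow(Add(Mul(125548, Pow(-49694, -1)), Pow(Add(28471, Function('a')(A)), Rational(1, 2))), Rational(1, 2))) = Add(Rational(315273, 276313), Pow(Add(Mul(125548, Pow(-49694, -1)), Pow(Add(28471, Pow(Add(123, 9), -1)), Rational(1, 2))), Rational(1, 2))) = Add(Rational(315273, 276313), Pow(Add(Mul(125548, Rational(-1, 49694)), Pow(Add(28471, Pow(132, -1)), Rational(1, 2))), Rational(1, 2))) = Add(Rational(315273, 276313), Pow(Add(Rational(-62774, 24847), Pow(Add(28471, Rational(1, 132)), Rational(1, 2))), Rational(1, 2))) = Add(Rational(315273, 276313), Pow(Add(Rational(-62774, 24847), Pow(Rational(3758173, 132), Rational(1, 2))), Rational(1, 2))) = Add(Rational(315273, 276313), Pow(Add(Rational(-62774, 24847), Mul(Rational(1, 66), Pow(124019709, Rational(1, 2)))), Rational(1, 2)))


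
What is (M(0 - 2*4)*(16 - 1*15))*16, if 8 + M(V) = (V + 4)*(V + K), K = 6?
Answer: 0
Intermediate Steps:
M(V) = -8 + (4 + V)*(6 + V) (M(V) = -8 + (V + 4)*(V + 6) = -8 + (4 + V)*(6 + V))
(M(0 - 2*4)*(16 - 1*15))*16 = ((16 + (0 - 2*4)² + 10*(0 - 2*4))*(16 - 1*15))*16 = ((16 + (0 - 8)² + 10*(0 - 8))*(16 - 15))*16 = ((16 + (-8)² + 10*(-8))*1)*16 = ((16 + 64 - 80)*1)*16 = (0*1)*16 = 0*16 = 0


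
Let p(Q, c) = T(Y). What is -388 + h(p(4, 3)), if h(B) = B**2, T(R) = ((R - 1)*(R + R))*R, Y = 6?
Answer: 129212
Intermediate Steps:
T(R) = 2*R**2*(-1 + R) (T(R) = ((-1 + R)*(2*R))*R = (2*R*(-1 + R))*R = 2*R**2*(-1 + R))
p(Q, c) = 360 (p(Q, c) = 2*6**2*(-1 + 6) = 2*36*5 = 360)
-388 + h(p(4, 3)) = -388 + 360**2 = -388 + 129600 = 129212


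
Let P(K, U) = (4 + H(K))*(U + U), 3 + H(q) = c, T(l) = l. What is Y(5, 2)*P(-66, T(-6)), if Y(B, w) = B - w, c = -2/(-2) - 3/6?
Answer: -54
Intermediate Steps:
c = ½ (c = -2*(-½) - 3*⅙ = 1 - ½ = ½ ≈ 0.50000)
H(q) = -5/2 (H(q) = -3 + ½ = -5/2)
P(K, U) = 3*U (P(K, U) = (4 - 5/2)*(U + U) = 3*(2*U)/2 = 3*U)
Y(5, 2)*P(-66, T(-6)) = (5 - 1*2)*(3*(-6)) = (5 - 2)*(-18) = 3*(-18) = -54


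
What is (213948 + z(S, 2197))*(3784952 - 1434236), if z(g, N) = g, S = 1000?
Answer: 505281702768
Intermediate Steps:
(213948 + z(S, 2197))*(3784952 - 1434236) = (213948 + 1000)*(3784952 - 1434236) = 214948*2350716 = 505281702768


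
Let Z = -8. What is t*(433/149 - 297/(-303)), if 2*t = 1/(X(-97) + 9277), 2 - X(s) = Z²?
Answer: 29242/138676535 ≈ 0.00021086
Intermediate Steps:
X(s) = -62 (X(s) = 2 - 1*(-8)² = 2 - 1*64 = 2 - 64 = -62)
t = 1/18430 (t = 1/(2*(-62 + 9277)) = (½)/9215 = (½)*(1/9215) = 1/18430 ≈ 5.4259e-5)
t*(433/149 - 297/(-303)) = (433/149 - 297/(-303))/18430 = (433*(1/149) - 297*(-1/303))/18430 = (433/149 + 99/101)/18430 = (1/18430)*(58484/15049) = 29242/138676535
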